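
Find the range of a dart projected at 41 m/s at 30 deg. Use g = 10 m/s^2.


Given: v0 = 41 m/s, theta = 30 deg, g = 10 m/s^2
sin(2*30) = sin(60) = sqrt(3)/2
Using R = v0^2 * sin(2*theta) / g
R = 41^2 * (sqrt(3)/2) / 10
R = 1681 * sqrt(3) / 20
R = 1681/20*sqrt(3) m

1681/20*sqrt(3) m


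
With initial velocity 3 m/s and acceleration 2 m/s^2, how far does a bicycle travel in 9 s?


Given: v0 = 3 m/s, a = 2 m/s^2, t = 9 s
Using s = v0*t + (1/2)*a*t^2
s = 3*9 + (1/2)*2*9^2
s = 27 + (1/2)*162
s = 27 + 81
s = 108

108 m


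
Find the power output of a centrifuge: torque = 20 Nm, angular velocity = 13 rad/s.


Given: tau = 20 Nm, omega = 13 rad/s
Using P = tau * omega
P = 20 * 13
P = 260 W

260 W


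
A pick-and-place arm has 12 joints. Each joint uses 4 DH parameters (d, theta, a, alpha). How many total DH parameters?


Given: 12 joints, 4 DH parameters per joint (d, theta, a, alpha)
Total DH parameters = number_of_joints * 4
Total = 12 * 4
Total = 48

48


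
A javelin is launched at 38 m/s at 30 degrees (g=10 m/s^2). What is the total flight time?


Given: v0 = 38 m/s, theta = 30 deg, g = 10 m/s^2
sin(30) = 1/2
Using T = 2*v0*sin(theta) / g
T = 2*38*1/2 / 10
T = 38 / 10
T = 19/5 s

19/5 s


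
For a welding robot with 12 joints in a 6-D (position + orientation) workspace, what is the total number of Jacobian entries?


Given: task space dimension = 6, joints = 12
Jacobian is a 6 x 12 matrix
Total entries = rows * columns
Total = 6 * 12
Total = 72

72


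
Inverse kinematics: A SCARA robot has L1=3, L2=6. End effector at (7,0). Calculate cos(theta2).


Given: L1 = 3, L2 = 6, target (x, y) = (7, 0)
Using cos(theta2) = (x^2 + y^2 - L1^2 - L2^2) / (2*L1*L2)
x^2 + y^2 = 7^2 + 0 = 49
L1^2 + L2^2 = 9 + 36 = 45
Numerator = 49 - 45 = 4
Denominator = 2*3*6 = 36
cos(theta2) = 4/36 = 1/9

1/9


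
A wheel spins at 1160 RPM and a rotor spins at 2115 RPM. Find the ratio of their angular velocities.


Given: RPM_A = 1160, RPM_B = 2115
omega = 2*pi*RPM/60, so omega_A/omega_B = RPM_A / RPM_B
omega_A/omega_B = 1160 / 2115
omega_A/omega_B = 232/423

232/423


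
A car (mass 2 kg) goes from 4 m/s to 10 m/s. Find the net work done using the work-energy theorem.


Given: m = 2 kg, v0 = 4 m/s, v = 10 m/s
Using W = (1/2)*m*(v^2 - v0^2)
v^2 = 10^2 = 100
v0^2 = 4^2 = 16
v^2 - v0^2 = 100 - 16 = 84
W = (1/2)*2*84 = 84 J

84 J


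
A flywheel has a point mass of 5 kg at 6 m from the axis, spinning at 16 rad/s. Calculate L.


Given: m = 5 kg, r = 6 m, omega = 16 rad/s
For a point mass: I = m*r^2
I = 5*6^2 = 5*36 = 180
L = I*omega = 180*16
L = 2880 kg*m^2/s

2880 kg*m^2/s


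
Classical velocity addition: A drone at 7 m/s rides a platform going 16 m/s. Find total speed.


Given: object velocity = 7 m/s, platform velocity = 16 m/s (same direction)
Using classical velocity addition: v_total = v_object + v_platform
v_total = 7 + 16
v_total = 23 m/s

23 m/s


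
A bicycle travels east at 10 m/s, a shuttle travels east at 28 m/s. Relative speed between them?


Given: v_A = 10 m/s east, v_B = 28 m/s east
Both move in the same direction; relative speed = |v_A - v_B|
|10 - 28| = |-18|
= 18 m/s

18 m/s


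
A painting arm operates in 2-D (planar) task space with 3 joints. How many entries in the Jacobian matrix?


Given: task space dimension = 2, joints = 3
Jacobian is a 2 x 3 matrix
Total entries = rows * columns
Total = 2 * 3
Total = 6

6


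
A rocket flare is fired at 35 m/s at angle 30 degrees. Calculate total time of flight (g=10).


Given: v0 = 35 m/s, theta = 30 deg, g = 10 m/s^2
sin(30) = 1/2
Using T = 2*v0*sin(theta) / g
T = 2*35*1/2 / 10
T = 35 / 10
T = 7/2 s

7/2 s


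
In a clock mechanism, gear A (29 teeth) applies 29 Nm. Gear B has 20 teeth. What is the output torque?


Given: N1 = 29, N2 = 20, T1 = 29 Nm
Using T2/T1 = N2/N1
T2 = T1 * N2 / N1
T2 = 29 * 20 / 29
T2 = 580 / 29
T2 = 20 Nm

20 Nm


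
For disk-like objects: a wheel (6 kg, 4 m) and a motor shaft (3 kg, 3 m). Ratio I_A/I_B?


Given: M1=6 kg, R1=4 m, M2=3 kg, R2=3 m
For a disk: I = (1/2)*M*R^2, so I_A/I_B = (M1*R1^2)/(M2*R2^2)
M1*R1^2 = 6*16 = 96
M2*R2^2 = 3*9 = 27
I_A/I_B = 96/27 = 32/9

32/9


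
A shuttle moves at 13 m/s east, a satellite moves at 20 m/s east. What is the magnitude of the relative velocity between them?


Given: v_A = 13 m/s east, v_B = 20 m/s east
Both move in the same direction; relative speed = |v_A - v_B|
|13 - 20| = |-7|
= 7 m/s

7 m/s


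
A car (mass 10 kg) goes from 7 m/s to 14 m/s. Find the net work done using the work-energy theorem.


Given: m = 10 kg, v0 = 7 m/s, v = 14 m/s
Using W = (1/2)*m*(v^2 - v0^2)
v^2 = 14^2 = 196
v0^2 = 7^2 = 49
v^2 - v0^2 = 196 - 49 = 147
W = (1/2)*10*147 = 735 J

735 J


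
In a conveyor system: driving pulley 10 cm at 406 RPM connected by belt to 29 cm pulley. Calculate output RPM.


Given: D1 = 10 cm, w1 = 406 RPM, D2 = 29 cm
Using D1*w1 = D2*w2
w2 = D1*w1 / D2
w2 = 10*406 / 29
w2 = 4060 / 29
w2 = 140 RPM

140 RPM


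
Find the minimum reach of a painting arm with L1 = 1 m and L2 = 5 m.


Given: L1 = 1 m, L2 = 5 m
For a 2-link planar arm, min reach = |L1 - L2| (second link folded back)
Min reach = |1 - 5|
Min reach = 4 m

4 m


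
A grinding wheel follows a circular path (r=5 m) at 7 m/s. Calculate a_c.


Given: v = 7 m/s, r = 5 m
Using a_c = v^2 / r
a_c = 7^2 / 5
a_c = 49 / 5
a_c = 49/5 m/s^2

49/5 m/s^2


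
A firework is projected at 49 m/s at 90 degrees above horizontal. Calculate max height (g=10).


Given: v0 = 49 m/s, theta = 90 deg, g = 10 m/s^2
sin^2(90) = 1
Using H = v0^2 * sin^2(theta) / (2*g)
H = 49^2 * 1 / (2*10)
H = 2401 * 1 / 20
H = 2401 / 20
H = 2401/20 m

2401/20 m


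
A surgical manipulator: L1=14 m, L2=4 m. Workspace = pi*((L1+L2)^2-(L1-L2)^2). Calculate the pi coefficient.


Given: L1 = 14, L2 = 4
(L1+L2)^2 = (18)^2 = 324
(L1-L2)^2 = (10)^2 = 100
Difference = 324 - 100 = 224
This equals 4*L1*L2 = 4*14*4 = 224
Workspace area = 224*pi

224


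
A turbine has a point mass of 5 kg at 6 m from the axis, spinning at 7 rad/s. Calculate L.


Given: m = 5 kg, r = 6 m, omega = 7 rad/s
For a point mass: I = m*r^2
I = 5*6^2 = 5*36 = 180
L = I*omega = 180*7
L = 1260 kg*m^2/s

1260 kg*m^2/s


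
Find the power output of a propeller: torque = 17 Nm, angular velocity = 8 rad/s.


Given: tau = 17 Nm, omega = 8 rad/s
Using P = tau * omega
P = 17 * 8
P = 136 W

136 W


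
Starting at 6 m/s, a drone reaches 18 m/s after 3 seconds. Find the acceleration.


Given: initial velocity v0 = 6 m/s, final velocity v = 18 m/s, time t = 3 s
Using a = (v - v0) / t
a = (18 - 6) / 3
a = 12 / 3
a = 4 m/s^2

4 m/s^2


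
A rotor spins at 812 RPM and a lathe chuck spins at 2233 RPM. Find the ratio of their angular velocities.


Given: RPM_A = 812, RPM_B = 2233
omega = 2*pi*RPM/60, so omega_A/omega_B = RPM_A / RPM_B
omega_A/omega_B = 812 / 2233
omega_A/omega_B = 4/11

4/11


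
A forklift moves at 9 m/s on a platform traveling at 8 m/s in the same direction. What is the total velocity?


Given: object velocity = 9 m/s, platform velocity = 8 m/s (same direction)
Using classical velocity addition: v_total = v_object + v_platform
v_total = 9 + 8
v_total = 17 m/s

17 m/s


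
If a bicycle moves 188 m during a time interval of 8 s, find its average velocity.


Given: distance d = 188 m, time t = 8 s
Using v = d / t
v = 188 / 8
v = 47/2 m/s

47/2 m/s


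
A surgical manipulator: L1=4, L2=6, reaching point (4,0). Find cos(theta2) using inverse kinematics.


Given: L1 = 4, L2 = 6, target (x, y) = (4, 0)
Using cos(theta2) = (x^2 + y^2 - L1^2 - L2^2) / (2*L1*L2)
x^2 + y^2 = 4^2 + 0 = 16
L1^2 + L2^2 = 16 + 36 = 52
Numerator = 16 - 52 = -36
Denominator = 2*4*6 = 48
cos(theta2) = -36/48 = -3/4

-3/4


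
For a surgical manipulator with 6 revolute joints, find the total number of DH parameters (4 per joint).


Given: 6 joints, 4 DH parameters per joint (d, theta, a, alpha)
Total DH parameters = number_of_joints * 4
Total = 6 * 4
Total = 24

24


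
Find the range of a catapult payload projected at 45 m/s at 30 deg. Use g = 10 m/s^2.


Given: v0 = 45 m/s, theta = 30 deg, g = 10 m/s^2
sin(2*30) = sin(60) = sqrt(3)/2
Using R = v0^2 * sin(2*theta) / g
R = 45^2 * (sqrt(3)/2) / 10
R = 2025 * sqrt(3) / 20
R = 405/4*sqrt(3) m

405/4*sqrt(3) m


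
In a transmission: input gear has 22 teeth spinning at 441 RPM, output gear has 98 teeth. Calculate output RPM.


Given: N1 = 22 teeth, w1 = 441 RPM, N2 = 98 teeth
Using N1*w1 = N2*w2
w2 = N1*w1 / N2
w2 = 22*441 / 98
w2 = 9702 / 98
w2 = 99 RPM

99 RPM


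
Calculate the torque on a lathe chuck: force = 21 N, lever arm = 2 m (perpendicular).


Given: F = 21 N, r = 2 m, angle = 90 deg (perpendicular)
Using tau = F * r * sin(90)
sin(90) = 1
tau = 21 * 2 * 1
tau = 42 Nm

42 Nm


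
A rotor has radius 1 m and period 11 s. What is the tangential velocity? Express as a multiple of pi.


Given: radius r = 1 m, period T = 11 s
Using v = 2*pi*r / T
v = 2*pi*1 / 11
v = 2*pi / 11
v = 2/11*pi m/s

2/11*pi m/s


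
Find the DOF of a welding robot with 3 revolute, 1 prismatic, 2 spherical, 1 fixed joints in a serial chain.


Given: serial robot with 3 revolute, 1 prismatic, 2 spherical, 1 fixed joints
DOF contribution per joint type: revolute=1, prismatic=1, spherical=3, fixed=0
DOF = 3*1 + 1*1 + 2*3 + 1*0
DOF = 10

10


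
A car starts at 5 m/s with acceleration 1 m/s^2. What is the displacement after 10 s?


Given: v0 = 5 m/s, a = 1 m/s^2, t = 10 s
Using s = v0*t + (1/2)*a*t^2
s = 5*10 + (1/2)*1*10^2
s = 50 + (1/2)*100
s = 50 + 50
s = 100

100 m


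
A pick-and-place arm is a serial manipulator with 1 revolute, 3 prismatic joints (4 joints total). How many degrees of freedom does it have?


Given: serial robot with 1 revolute, 3 prismatic joints
DOF contribution per joint type: revolute=1, prismatic=1, spherical=3, fixed=0
DOF = 1*1 + 3*1
DOF = 4

4


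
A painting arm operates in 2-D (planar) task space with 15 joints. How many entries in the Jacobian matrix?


Given: task space dimension = 2, joints = 15
Jacobian is a 2 x 15 matrix
Total entries = rows * columns
Total = 2 * 15
Total = 30

30


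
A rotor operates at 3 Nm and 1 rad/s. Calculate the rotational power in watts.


Given: tau = 3 Nm, omega = 1 rad/s
Using P = tau * omega
P = 3 * 1
P = 3 W

3 W


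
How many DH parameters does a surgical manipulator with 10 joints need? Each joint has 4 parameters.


Given: 10 joints, 4 DH parameters per joint (d, theta, a, alpha)
Total DH parameters = number_of_joints * 4
Total = 10 * 4
Total = 40

40


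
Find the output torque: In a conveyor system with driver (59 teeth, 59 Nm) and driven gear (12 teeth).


Given: N1 = 59, N2 = 12, T1 = 59 Nm
Using T2/T1 = N2/N1
T2 = T1 * N2 / N1
T2 = 59 * 12 / 59
T2 = 708 / 59
T2 = 12 Nm

12 Nm


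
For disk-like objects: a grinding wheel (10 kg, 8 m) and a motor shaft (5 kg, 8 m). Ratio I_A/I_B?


Given: M1=10 kg, R1=8 m, M2=5 kg, R2=8 m
For a disk: I = (1/2)*M*R^2, so I_A/I_B = (M1*R1^2)/(M2*R2^2)
M1*R1^2 = 10*64 = 640
M2*R2^2 = 5*64 = 320
I_A/I_B = 640/320 = 2

2


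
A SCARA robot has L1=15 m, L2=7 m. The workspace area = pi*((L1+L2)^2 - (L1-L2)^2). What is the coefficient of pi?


Given: L1 = 15, L2 = 7
(L1+L2)^2 = (22)^2 = 484
(L1-L2)^2 = (8)^2 = 64
Difference = 484 - 64 = 420
This equals 4*L1*L2 = 4*15*7 = 420
Workspace area = 420*pi

420


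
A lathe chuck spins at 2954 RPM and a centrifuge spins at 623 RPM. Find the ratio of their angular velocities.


Given: RPM_A = 2954, RPM_B = 623
omega = 2*pi*RPM/60, so omega_A/omega_B = RPM_A / RPM_B
omega_A/omega_B = 2954 / 623
omega_A/omega_B = 422/89

422/89


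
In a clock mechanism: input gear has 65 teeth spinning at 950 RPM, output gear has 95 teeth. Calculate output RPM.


Given: N1 = 65 teeth, w1 = 950 RPM, N2 = 95 teeth
Using N1*w1 = N2*w2
w2 = N1*w1 / N2
w2 = 65*950 / 95
w2 = 61750 / 95
w2 = 650 RPM

650 RPM


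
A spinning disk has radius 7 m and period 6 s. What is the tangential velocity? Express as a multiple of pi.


Given: radius r = 7 m, period T = 6 s
Using v = 2*pi*r / T
v = 2*pi*7 / 6
v = 14*pi / 6
v = 7/3*pi m/s

7/3*pi m/s


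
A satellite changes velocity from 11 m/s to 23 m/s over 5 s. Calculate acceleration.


Given: initial velocity v0 = 11 m/s, final velocity v = 23 m/s, time t = 5 s
Using a = (v - v0) / t
a = (23 - 11) / 5
a = 12 / 5
a = 12/5 m/s^2

12/5 m/s^2


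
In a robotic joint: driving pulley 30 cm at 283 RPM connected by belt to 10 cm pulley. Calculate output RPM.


Given: D1 = 30 cm, w1 = 283 RPM, D2 = 10 cm
Using D1*w1 = D2*w2
w2 = D1*w1 / D2
w2 = 30*283 / 10
w2 = 8490 / 10
w2 = 849 RPM

849 RPM


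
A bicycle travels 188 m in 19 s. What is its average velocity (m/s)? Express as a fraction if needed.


Given: distance d = 188 m, time t = 19 s
Using v = d / t
v = 188 / 19
v = 188/19 m/s

188/19 m/s


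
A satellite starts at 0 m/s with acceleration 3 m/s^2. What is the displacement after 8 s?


Given: v0 = 0 m/s, a = 3 m/s^2, t = 8 s
Using s = v0*t + (1/2)*a*t^2
s = 0*8 + (1/2)*3*8^2
s = 0 + (1/2)*192
s = 0 + 96
s = 96

96 m


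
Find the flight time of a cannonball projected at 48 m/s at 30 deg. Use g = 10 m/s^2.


Given: v0 = 48 m/s, theta = 30 deg, g = 10 m/s^2
sin(30) = 1/2
Using T = 2*v0*sin(theta) / g
T = 2*48*1/2 / 10
T = 48 / 10
T = 24/5 s

24/5 s


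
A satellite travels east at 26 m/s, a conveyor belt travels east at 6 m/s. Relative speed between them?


Given: v_A = 26 m/s east, v_B = 6 m/s east
Both move in the same direction; relative speed = |v_A - v_B|
|26 - 6| = |20|
= 20 m/s

20 m/s


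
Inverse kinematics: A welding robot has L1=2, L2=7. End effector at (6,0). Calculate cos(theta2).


Given: L1 = 2, L2 = 7, target (x, y) = (6, 0)
Using cos(theta2) = (x^2 + y^2 - L1^2 - L2^2) / (2*L1*L2)
x^2 + y^2 = 6^2 + 0 = 36
L1^2 + L2^2 = 4 + 49 = 53
Numerator = 36 - 53 = -17
Denominator = 2*2*7 = 28
cos(theta2) = -17/28 = -17/28

-17/28


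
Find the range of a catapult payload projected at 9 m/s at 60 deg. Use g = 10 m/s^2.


Given: v0 = 9 m/s, theta = 60 deg, g = 10 m/s^2
sin(2*60) = sin(120) = sqrt(3)/2
Using R = v0^2 * sin(2*theta) / g
R = 9^2 * (sqrt(3)/2) / 10
R = 81 * sqrt(3) / 20
R = 81/20*sqrt(3) m

81/20*sqrt(3) m


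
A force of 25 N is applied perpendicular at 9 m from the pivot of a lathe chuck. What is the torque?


Given: F = 25 N, r = 9 m, angle = 90 deg (perpendicular)
Using tau = F * r * sin(90)
sin(90) = 1
tau = 25 * 9 * 1
tau = 225 Nm

225 Nm


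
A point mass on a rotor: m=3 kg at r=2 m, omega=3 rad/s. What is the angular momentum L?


Given: m = 3 kg, r = 2 m, omega = 3 rad/s
For a point mass: I = m*r^2
I = 3*2^2 = 3*4 = 12
L = I*omega = 12*3
L = 36 kg*m^2/s

36 kg*m^2/s


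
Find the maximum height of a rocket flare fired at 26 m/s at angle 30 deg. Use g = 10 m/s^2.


Given: v0 = 26 m/s, theta = 30 deg, g = 10 m/s^2
sin^2(30) = 1/4
Using H = v0^2 * sin^2(theta) / (2*g)
H = 26^2 * 1/4 / (2*10)
H = 676 * 1/4 / 20
H = 169 / 20
H = 169/20 m

169/20 m


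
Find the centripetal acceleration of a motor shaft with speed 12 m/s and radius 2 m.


Given: v = 12 m/s, r = 2 m
Using a_c = v^2 / r
a_c = 12^2 / 2
a_c = 144 / 2
a_c = 72 m/s^2

72 m/s^2


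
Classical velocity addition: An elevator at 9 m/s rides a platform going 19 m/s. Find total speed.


Given: object velocity = 9 m/s, platform velocity = 19 m/s (same direction)
Using classical velocity addition: v_total = v_object + v_platform
v_total = 9 + 19
v_total = 28 m/s

28 m/s


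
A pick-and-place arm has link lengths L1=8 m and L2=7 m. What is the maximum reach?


Given: L1 = 8 m, L2 = 7 m
For a 2-link planar arm, max reach = L1 + L2 (fully extended)
Max reach = 8 + 7
Max reach = 15 m

15 m


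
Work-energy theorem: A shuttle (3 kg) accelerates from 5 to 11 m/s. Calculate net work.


Given: m = 3 kg, v0 = 5 m/s, v = 11 m/s
Using W = (1/2)*m*(v^2 - v0^2)
v^2 = 11^2 = 121
v0^2 = 5^2 = 25
v^2 - v0^2 = 121 - 25 = 96
W = (1/2)*3*96 = 144 J

144 J


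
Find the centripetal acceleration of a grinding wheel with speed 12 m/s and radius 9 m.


Given: v = 12 m/s, r = 9 m
Using a_c = v^2 / r
a_c = 12^2 / 9
a_c = 144 / 9
a_c = 16 m/s^2

16 m/s^2


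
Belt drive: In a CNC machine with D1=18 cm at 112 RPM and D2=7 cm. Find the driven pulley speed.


Given: D1 = 18 cm, w1 = 112 RPM, D2 = 7 cm
Using D1*w1 = D2*w2
w2 = D1*w1 / D2
w2 = 18*112 / 7
w2 = 2016 / 7
w2 = 288 RPM

288 RPM


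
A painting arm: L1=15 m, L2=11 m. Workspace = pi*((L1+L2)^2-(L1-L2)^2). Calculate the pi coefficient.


Given: L1 = 15, L2 = 11
(L1+L2)^2 = (26)^2 = 676
(L1-L2)^2 = (4)^2 = 16
Difference = 676 - 16 = 660
This equals 4*L1*L2 = 4*15*11 = 660
Workspace area = 660*pi

660


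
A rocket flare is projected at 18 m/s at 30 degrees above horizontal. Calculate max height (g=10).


Given: v0 = 18 m/s, theta = 30 deg, g = 10 m/s^2
sin^2(30) = 1/4
Using H = v0^2 * sin^2(theta) / (2*g)
H = 18^2 * 1/4 / (2*10)
H = 324 * 1/4 / 20
H = 81 / 20
H = 81/20 m

81/20 m


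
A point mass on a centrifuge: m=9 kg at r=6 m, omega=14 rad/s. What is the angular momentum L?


Given: m = 9 kg, r = 6 m, omega = 14 rad/s
For a point mass: I = m*r^2
I = 9*6^2 = 9*36 = 324
L = I*omega = 324*14
L = 4536 kg*m^2/s

4536 kg*m^2/s


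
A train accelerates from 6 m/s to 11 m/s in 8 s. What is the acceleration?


Given: initial velocity v0 = 6 m/s, final velocity v = 11 m/s, time t = 8 s
Using a = (v - v0) / t
a = (11 - 6) / 8
a = 5 / 8
a = 5/8 m/s^2

5/8 m/s^2


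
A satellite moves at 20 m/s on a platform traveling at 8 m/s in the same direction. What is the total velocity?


Given: object velocity = 20 m/s, platform velocity = 8 m/s (same direction)
Using classical velocity addition: v_total = v_object + v_platform
v_total = 20 + 8
v_total = 28 m/s

28 m/s


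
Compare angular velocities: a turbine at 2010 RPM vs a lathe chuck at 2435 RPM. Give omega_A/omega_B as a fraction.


Given: RPM_A = 2010, RPM_B = 2435
omega = 2*pi*RPM/60, so omega_A/omega_B = RPM_A / RPM_B
omega_A/omega_B = 2010 / 2435
omega_A/omega_B = 402/487

402/487


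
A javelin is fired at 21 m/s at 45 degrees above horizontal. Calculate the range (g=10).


Given: v0 = 21 m/s, theta = 45 deg, g = 10 m/s^2
sin(2*45) = sin(90) = 1
Using R = v0^2 * sin(2*theta) / g
R = 21^2 * 1 / 10
R = 441 / 10
R = 441/10 m

441/10 m


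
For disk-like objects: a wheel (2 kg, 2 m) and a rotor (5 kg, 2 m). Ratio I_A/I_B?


Given: M1=2 kg, R1=2 m, M2=5 kg, R2=2 m
For a disk: I = (1/2)*M*R^2, so I_A/I_B = (M1*R1^2)/(M2*R2^2)
M1*R1^2 = 2*4 = 8
M2*R2^2 = 5*4 = 20
I_A/I_B = 8/20 = 2/5

2/5


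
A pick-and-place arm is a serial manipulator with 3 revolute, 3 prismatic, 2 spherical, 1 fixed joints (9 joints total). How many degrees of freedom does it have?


Given: serial robot with 3 revolute, 3 prismatic, 2 spherical, 1 fixed joints
DOF contribution per joint type: revolute=1, prismatic=1, spherical=3, fixed=0
DOF = 3*1 + 3*1 + 2*3 + 1*0
DOF = 12

12


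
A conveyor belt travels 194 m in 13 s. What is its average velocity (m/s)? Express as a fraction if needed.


Given: distance d = 194 m, time t = 13 s
Using v = d / t
v = 194 / 13
v = 194/13 m/s

194/13 m/s


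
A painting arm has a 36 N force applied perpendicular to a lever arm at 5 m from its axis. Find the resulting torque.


Given: F = 36 N, r = 5 m, angle = 90 deg (perpendicular)
Using tau = F * r * sin(90)
sin(90) = 1
tau = 36 * 5 * 1
tau = 180 Nm

180 Nm


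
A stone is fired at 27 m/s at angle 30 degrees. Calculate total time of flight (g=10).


Given: v0 = 27 m/s, theta = 30 deg, g = 10 m/s^2
sin(30) = 1/2
Using T = 2*v0*sin(theta) / g
T = 2*27*1/2 / 10
T = 27 / 10
T = 27/10 s

27/10 s


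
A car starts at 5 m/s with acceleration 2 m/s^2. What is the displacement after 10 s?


Given: v0 = 5 m/s, a = 2 m/s^2, t = 10 s
Using s = v0*t + (1/2)*a*t^2
s = 5*10 + (1/2)*2*10^2
s = 50 + (1/2)*200
s = 50 + 100
s = 150

150 m


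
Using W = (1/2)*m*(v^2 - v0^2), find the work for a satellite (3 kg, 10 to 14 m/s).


Given: m = 3 kg, v0 = 10 m/s, v = 14 m/s
Using W = (1/2)*m*(v^2 - v0^2)
v^2 = 14^2 = 196
v0^2 = 10^2 = 100
v^2 - v0^2 = 196 - 100 = 96
W = (1/2)*3*96 = 144 J

144 J


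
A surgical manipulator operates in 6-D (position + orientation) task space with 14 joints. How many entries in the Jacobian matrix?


Given: task space dimension = 6, joints = 14
Jacobian is a 6 x 14 matrix
Total entries = rows * columns
Total = 6 * 14
Total = 84

84


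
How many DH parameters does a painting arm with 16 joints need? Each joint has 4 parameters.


Given: 16 joints, 4 DH parameters per joint (d, theta, a, alpha)
Total DH parameters = number_of_joints * 4
Total = 16 * 4
Total = 64

64


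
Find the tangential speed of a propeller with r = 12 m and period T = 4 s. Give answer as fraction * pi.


Given: radius r = 12 m, period T = 4 s
Using v = 2*pi*r / T
v = 2*pi*12 / 4
v = 24*pi / 4
v = 6*pi m/s

6*pi m/s


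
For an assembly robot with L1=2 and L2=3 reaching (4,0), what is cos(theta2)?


Given: L1 = 2, L2 = 3, target (x, y) = (4, 0)
Using cos(theta2) = (x^2 + y^2 - L1^2 - L2^2) / (2*L1*L2)
x^2 + y^2 = 4^2 + 0 = 16
L1^2 + L2^2 = 4 + 9 = 13
Numerator = 16 - 13 = 3
Denominator = 2*2*3 = 12
cos(theta2) = 3/12 = 1/4

1/4


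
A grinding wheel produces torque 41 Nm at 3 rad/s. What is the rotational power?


Given: tau = 41 Nm, omega = 3 rad/s
Using P = tau * omega
P = 41 * 3
P = 123 W

123 W


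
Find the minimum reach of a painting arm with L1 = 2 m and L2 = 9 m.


Given: L1 = 2 m, L2 = 9 m
For a 2-link planar arm, min reach = |L1 - L2| (second link folded back)
Min reach = |2 - 9|
Min reach = 7 m

7 m


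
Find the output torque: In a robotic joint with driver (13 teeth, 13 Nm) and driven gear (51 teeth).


Given: N1 = 13, N2 = 51, T1 = 13 Nm
Using T2/T1 = N2/N1
T2 = T1 * N2 / N1
T2 = 13 * 51 / 13
T2 = 663 / 13
T2 = 51 Nm

51 Nm


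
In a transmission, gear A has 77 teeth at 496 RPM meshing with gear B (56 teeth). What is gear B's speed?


Given: N1 = 77 teeth, w1 = 496 RPM, N2 = 56 teeth
Using N1*w1 = N2*w2
w2 = N1*w1 / N2
w2 = 77*496 / 56
w2 = 38192 / 56
w2 = 682 RPM

682 RPM


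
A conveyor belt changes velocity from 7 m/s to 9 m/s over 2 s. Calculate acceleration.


Given: initial velocity v0 = 7 m/s, final velocity v = 9 m/s, time t = 2 s
Using a = (v - v0) / t
a = (9 - 7) / 2
a = 2 / 2
a = 1 m/s^2

1 m/s^2


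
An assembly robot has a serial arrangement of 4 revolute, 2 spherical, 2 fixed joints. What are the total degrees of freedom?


Given: serial robot with 4 revolute, 2 spherical, 2 fixed joints
DOF contribution per joint type: revolute=1, prismatic=1, spherical=3, fixed=0
DOF = 4*1 + 2*3 + 2*0
DOF = 10

10


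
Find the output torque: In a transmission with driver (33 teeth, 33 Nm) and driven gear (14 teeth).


Given: N1 = 33, N2 = 14, T1 = 33 Nm
Using T2/T1 = N2/N1
T2 = T1 * N2 / N1
T2 = 33 * 14 / 33
T2 = 462 / 33
T2 = 14 Nm

14 Nm


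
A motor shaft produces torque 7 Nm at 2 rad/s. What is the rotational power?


Given: tau = 7 Nm, omega = 2 rad/s
Using P = tau * omega
P = 7 * 2
P = 14 W

14 W


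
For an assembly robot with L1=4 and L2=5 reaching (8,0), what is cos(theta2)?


Given: L1 = 4, L2 = 5, target (x, y) = (8, 0)
Using cos(theta2) = (x^2 + y^2 - L1^2 - L2^2) / (2*L1*L2)
x^2 + y^2 = 8^2 + 0 = 64
L1^2 + L2^2 = 16 + 25 = 41
Numerator = 64 - 41 = 23
Denominator = 2*4*5 = 40
cos(theta2) = 23/40 = 23/40

23/40


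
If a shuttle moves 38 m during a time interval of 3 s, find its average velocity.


Given: distance d = 38 m, time t = 3 s
Using v = d / t
v = 38 / 3
v = 38/3 m/s

38/3 m/s


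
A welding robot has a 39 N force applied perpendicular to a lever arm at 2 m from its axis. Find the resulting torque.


Given: F = 39 N, r = 2 m, angle = 90 deg (perpendicular)
Using tau = F * r * sin(90)
sin(90) = 1
tau = 39 * 2 * 1
tau = 78 Nm

78 Nm


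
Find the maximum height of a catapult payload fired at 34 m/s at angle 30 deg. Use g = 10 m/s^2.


Given: v0 = 34 m/s, theta = 30 deg, g = 10 m/s^2
sin^2(30) = 1/4
Using H = v0^2 * sin^2(theta) / (2*g)
H = 34^2 * 1/4 / (2*10)
H = 1156 * 1/4 / 20
H = 289 / 20
H = 289/20 m

289/20 m


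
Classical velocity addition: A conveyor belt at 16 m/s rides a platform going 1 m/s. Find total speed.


Given: object velocity = 16 m/s, platform velocity = 1 m/s (same direction)
Using classical velocity addition: v_total = v_object + v_platform
v_total = 16 + 1
v_total = 17 m/s

17 m/s


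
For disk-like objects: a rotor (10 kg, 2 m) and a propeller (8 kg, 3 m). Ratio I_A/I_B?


Given: M1=10 kg, R1=2 m, M2=8 kg, R2=3 m
For a disk: I = (1/2)*M*R^2, so I_A/I_B = (M1*R1^2)/(M2*R2^2)
M1*R1^2 = 10*4 = 40
M2*R2^2 = 8*9 = 72
I_A/I_B = 40/72 = 5/9

5/9


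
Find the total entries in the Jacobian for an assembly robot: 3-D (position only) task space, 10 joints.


Given: task space dimension = 3, joints = 10
Jacobian is a 3 x 10 matrix
Total entries = rows * columns
Total = 3 * 10
Total = 30

30


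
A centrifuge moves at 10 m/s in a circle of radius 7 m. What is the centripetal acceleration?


Given: v = 10 m/s, r = 7 m
Using a_c = v^2 / r
a_c = 10^2 / 7
a_c = 100 / 7
a_c = 100/7 m/s^2

100/7 m/s^2


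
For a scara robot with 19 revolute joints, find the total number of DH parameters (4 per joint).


Given: 19 joints, 4 DH parameters per joint (d, theta, a, alpha)
Total DH parameters = number_of_joints * 4
Total = 19 * 4
Total = 76

76


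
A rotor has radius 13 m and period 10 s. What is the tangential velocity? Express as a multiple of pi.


Given: radius r = 13 m, period T = 10 s
Using v = 2*pi*r / T
v = 2*pi*13 / 10
v = 26*pi / 10
v = 13/5*pi m/s

13/5*pi m/s


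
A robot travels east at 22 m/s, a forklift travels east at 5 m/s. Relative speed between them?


Given: v_A = 22 m/s east, v_B = 5 m/s east
Both move in the same direction; relative speed = |v_A - v_B|
|22 - 5| = |17|
= 17 m/s

17 m/s


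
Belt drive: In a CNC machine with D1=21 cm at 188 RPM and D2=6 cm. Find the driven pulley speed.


Given: D1 = 21 cm, w1 = 188 RPM, D2 = 6 cm
Using D1*w1 = D2*w2
w2 = D1*w1 / D2
w2 = 21*188 / 6
w2 = 3948 / 6
w2 = 658 RPM

658 RPM


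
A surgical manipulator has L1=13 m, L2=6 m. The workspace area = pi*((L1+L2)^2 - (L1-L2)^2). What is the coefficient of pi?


Given: L1 = 13, L2 = 6
(L1+L2)^2 = (19)^2 = 361
(L1-L2)^2 = (7)^2 = 49
Difference = 361 - 49 = 312
This equals 4*L1*L2 = 4*13*6 = 312
Workspace area = 312*pi

312


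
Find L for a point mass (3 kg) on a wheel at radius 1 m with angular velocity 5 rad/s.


Given: m = 3 kg, r = 1 m, omega = 5 rad/s
For a point mass: I = m*r^2
I = 3*1^2 = 3*1 = 3
L = I*omega = 3*5
L = 15 kg*m^2/s

15 kg*m^2/s


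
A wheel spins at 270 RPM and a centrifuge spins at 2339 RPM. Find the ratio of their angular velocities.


Given: RPM_A = 270, RPM_B = 2339
omega = 2*pi*RPM/60, so omega_A/omega_B = RPM_A / RPM_B
omega_A/omega_B = 270 / 2339
omega_A/omega_B = 270/2339

270/2339


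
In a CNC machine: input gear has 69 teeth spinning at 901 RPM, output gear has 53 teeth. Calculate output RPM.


Given: N1 = 69 teeth, w1 = 901 RPM, N2 = 53 teeth
Using N1*w1 = N2*w2
w2 = N1*w1 / N2
w2 = 69*901 / 53
w2 = 62169 / 53
w2 = 1173 RPM

1173 RPM


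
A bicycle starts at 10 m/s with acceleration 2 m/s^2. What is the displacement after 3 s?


Given: v0 = 10 m/s, a = 2 m/s^2, t = 3 s
Using s = v0*t + (1/2)*a*t^2
s = 10*3 + (1/2)*2*3^2
s = 30 + (1/2)*18
s = 30 + 9
s = 39

39 m


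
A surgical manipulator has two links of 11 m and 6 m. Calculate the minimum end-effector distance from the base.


Given: L1 = 11 m, L2 = 6 m
For a 2-link planar arm, min reach = |L1 - L2| (second link folded back)
Min reach = |11 - 6|
Min reach = 5 m

5 m


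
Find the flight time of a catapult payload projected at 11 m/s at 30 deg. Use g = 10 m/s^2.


Given: v0 = 11 m/s, theta = 30 deg, g = 10 m/s^2
sin(30) = 1/2
Using T = 2*v0*sin(theta) / g
T = 2*11*1/2 / 10
T = 11 / 10
T = 11/10 s

11/10 s


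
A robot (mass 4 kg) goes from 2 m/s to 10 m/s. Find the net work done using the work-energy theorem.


Given: m = 4 kg, v0 = 2 m/s, v = 10 m/s
Using W = (1/2)*m*(v^2 - v0^2)
v^2 = 10^2 = 100
v0^2 = 2^2 = 4
v^2 - v0^2 = 100 - 4 = 96
W = (1/2)*4*96 = 192 J

192 J


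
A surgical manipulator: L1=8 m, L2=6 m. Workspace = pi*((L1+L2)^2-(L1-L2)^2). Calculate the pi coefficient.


Given: L1 = 8, L2 = 6
(L1+L2)^2 = (14)^2 = 196
(L1-L2)^2 = (2)^2 = 4
Difference = 196 - 4 = 192
This equals 4*L1*L2 = 4*8*6 = 192
Workspace area = 192*pi

192


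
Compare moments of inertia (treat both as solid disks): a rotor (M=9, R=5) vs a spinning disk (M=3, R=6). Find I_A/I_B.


Given: M1=9 kg, R1=5 m, M2=3 kg, R2=6 m
For a disk: I = (1/2)*M*R^2, so I_A/I_B = (M1*R1^2)/(M2*R2^2)
M1*R1^2 = 9*25 = 225
M2*R2^2 = 3*36 = 108
I_A/I_B = 225/108 = 25/12

25/12


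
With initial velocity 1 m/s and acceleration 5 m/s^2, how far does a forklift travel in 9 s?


Given: v0 = 1 m/s, a = 5 m/s^2, t = 9 s
Using s = v0*t + (1/2)*a*t^2
s = 1*9 + (1/2)*5*9^2
s = 9 + (1/2)*405
s = 9 + 405/2
s = 423/2

423/2 m


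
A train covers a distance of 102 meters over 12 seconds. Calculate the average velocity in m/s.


Given: distance d = 102 m, time t = 12 s
Using v = d / t
v = 102 / 12
v = 17/2 m/s

17/2 m/s


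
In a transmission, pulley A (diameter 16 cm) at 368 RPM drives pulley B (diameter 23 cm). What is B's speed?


Given: D1 = 16 cm, w1 = 368 RPM, D2 = 23 cm
Using D1*w1 = D2*w2
w2 = D1*w1 / D2
w2 = 16*368 / 23
w2 = 5888 / 23
w2 = 256 RPM

256 RPM


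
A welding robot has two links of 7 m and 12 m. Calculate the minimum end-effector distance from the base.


Given: L1 = 7 m, L2 = 12 m
For a 2-link planar arm, min reach = |L1 - L2| (second link folded back)
Min reach = |7 - 12|
Min reach = 5 m

5 m


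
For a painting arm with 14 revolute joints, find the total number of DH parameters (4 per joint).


Given: 14 joints, 4 DH parameters per joint (d, theta, a, alpha)
Total DH parameters = number_of_joints * 4
Total = 14 * 4
Total = 56

56


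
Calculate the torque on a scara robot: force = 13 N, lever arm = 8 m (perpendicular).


Given: F = 13 N, r = 8 m, angle = 90 deg (perpendicular)
Using tau = F * r * sin(90)
sin(90) = 1
tau = 13 * 8 * 1
tau = 104 Nm

104 Nm


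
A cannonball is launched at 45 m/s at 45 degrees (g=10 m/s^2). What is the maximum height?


Given: v0 = 45 m/s, theta = 45 deg, g = 10 m/s^2
sin^2(45) = 1/2
Using H = v0^2 * sin^2(theta) / (2*g)
H = 45^2 * 1/2 / (2*10)
H = 2025 * 1/2 / 20
H = 2025/2 / 20
H = 405/8 m

405/8 m


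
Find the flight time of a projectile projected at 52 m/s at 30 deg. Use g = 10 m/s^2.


Given: v0 = 52 m/s, theta = 30 deg, g = 10 m/s^2
sin(30) = 1/2
Using T = 2*v0*sin(theta) / g
T = 2*52*1/2 / 10
T = 52 / 10
T = 26/5 s

26/5 s


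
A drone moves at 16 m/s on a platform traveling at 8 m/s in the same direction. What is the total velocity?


Given: object velocity = 16 m/s, platform velocity = 8 m/s (same direction)
Using classical velocity addition: v_total = v_object + v_platform
v_total = 16 + 8
v_total = 24 m/s

24 m/s


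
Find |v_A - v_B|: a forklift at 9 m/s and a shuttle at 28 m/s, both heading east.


Given: v_A = 9 m/s east, v_B = 28 m/s east
Both move in the same direction; relative speed = |v_A - v_B|
|9 - 28| = |-19|
= 19 m/s

19 m/s


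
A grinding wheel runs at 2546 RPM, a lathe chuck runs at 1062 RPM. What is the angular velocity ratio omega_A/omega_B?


Given: RPM_A = 2546, RPM_B = 1062
omega = 2*pi*RPM/60, so omega_A/omega_B = RPM_A / RPM_B
omega_A/omega_B = 2546 / 1062
omega_A/omega_B = 1273/531

1273/531


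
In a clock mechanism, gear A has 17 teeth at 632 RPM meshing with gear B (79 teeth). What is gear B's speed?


Given: N1 = 17 teeth, w1 = 632 RPM, N2 = 79 teeth
Using N1*w1 = N2*w2
w2 = N1*w1 / N2
w2 = 17*632 / 79
w2 = 10744 / 79
w2 = 136 RPM

136 RPM


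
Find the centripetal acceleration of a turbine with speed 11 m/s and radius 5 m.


Given: v = 11 m/s, r = 5 m
Using a_c = v^2 / r
a_c = 11^2 / 5
a_c = 121 / 5
a_c = 121/5 m/s^2

121/5 m/s^2


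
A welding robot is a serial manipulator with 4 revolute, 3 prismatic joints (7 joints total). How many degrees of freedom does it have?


Given: serial robot with 4 revolute, 3 prismatic joints
DOF contribution per joint type: revolute=1, prismatic=1, spherical=3, fixed=0
DOF = 4*1 + 3*1
DOF = 7

7


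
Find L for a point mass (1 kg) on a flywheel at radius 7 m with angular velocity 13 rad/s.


Given: m = 1 kg, r = 7 m, omega = 13 rad/s
For a point mass: I = m*r^2
I = 1*7^2 = 1*49 = 49
L = I*omega = 49*13
L = 637 kg*m^2/s

637 kg*m^2/s


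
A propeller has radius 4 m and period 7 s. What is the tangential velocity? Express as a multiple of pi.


Given: radius r = 4 m, period T = 7 s
Using v = 2*pi*r / T
v = 2*pi*4 / 7
v = 8*pi / 7
v = 8/7*pi m/s

8/7*pi m/s


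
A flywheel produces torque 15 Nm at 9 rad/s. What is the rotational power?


Given: tau = 15 Nm, omega = 9 rad/s
Using P = tau * omega
P = 15 * 9
P = 135 W

135 W


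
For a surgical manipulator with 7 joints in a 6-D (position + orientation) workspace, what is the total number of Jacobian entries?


Given: task space dimension = 6, joints = 7
Jacobian is a 6 x 7 matrix
Total entries = rows * columns
Total = 6 * 7
Total = 42

42


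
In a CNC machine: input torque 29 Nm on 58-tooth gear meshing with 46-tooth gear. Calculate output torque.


Given: N1 = 58, N2 = 46, T1 = 29 Nm
Using T2/T1 = N2/N1
T2 = T1 * N2 / N1
T2 = 29 * 46 / 58
T2 = 1334 / 58
T2 = 23 Nm

23 Nm


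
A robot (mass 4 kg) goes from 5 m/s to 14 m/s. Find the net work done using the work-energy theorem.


Given: m = 4 kg, v0 = 5 m/s, v = 14 m/s
Using W = (1/2)*m*(v^2 - v0^2)
v^2 = 14^2 = 196
v0^2 = 5^2 = 25
v^2 - v0^2 = 196 - 25 = 171
W = (1/2)*4*171 = 342 J

342 J


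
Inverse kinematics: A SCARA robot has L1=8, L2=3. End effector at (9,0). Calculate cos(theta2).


Given: L1 = 8, L2 = 3, target (x, y) = (9, 0)
Using cos(theta2) = (x^2 + y^2 - L1^2 - L2^2) / (2*L1*L2)
x^2 + y^2 = 9^2 + 0 = 81
L1^2 + L2^2 = 64 + 9 = 73
Numerator = 81 - 73 = 8
Denominator = 2*8*3 = 48
cos(theta2) = 8/48 = 1/6

1/6


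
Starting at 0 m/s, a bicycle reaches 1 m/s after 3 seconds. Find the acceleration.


Given: initial velocity v0 = 0 m/s, final velocity v = 1 m/s, time t = 3 s
Using a = (v - v0) / t
a = (1 - 0) / 3
a = 1 / 3
a = 1/3 m/s^2

1/3 m/s^2


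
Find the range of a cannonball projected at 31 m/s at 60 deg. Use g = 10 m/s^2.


Given: v0 = 31 m/s, theta = 60 deg, g = 10 m/s^2
sin(2*60) = sin(120) = sqrt(3)/2
Using R = v0^2 * sin(2*theta) / g
R = 31^2 * (sqrt(3)/2) / 10
R = 961 * sqrt(3) / 20
R = 961/20*sqrt(3) m

961/20*sqrt(3) m


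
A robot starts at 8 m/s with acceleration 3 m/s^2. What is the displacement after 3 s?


Given: v0 = 8 m/s, a = 3 m/s^2, t = 3 s
Using s = v0*t + (1/2)*a*t^2
s = 8*3 + (1/2)*3*3^2
s = 24 + (1/2)*27
s = 24 + 27/2
s = 75/2

75/2 m


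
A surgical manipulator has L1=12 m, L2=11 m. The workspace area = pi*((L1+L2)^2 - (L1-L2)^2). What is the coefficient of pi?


Given: L1 = 12, L2 = 11
(L1+L2)^2 = (23)^2 = 529
(L1-L2)^2 = (1)^2 = 1
Difference = 529 - 1 = 528
This equals 4*L1*L2 = 4*12*11 = 528
Workspace area = 528*pi

528


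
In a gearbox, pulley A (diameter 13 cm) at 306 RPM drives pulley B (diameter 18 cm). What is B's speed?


Given: D1 = 13 cm, w1 = 306 RPM, D2 = 18 cm
Using D1*w1 = D2*w2
w2 = D1*w1 / D2
w2 = 13*306 / 18
w2 = 3978 / 18
w2 = 221 RPM

221 RPM


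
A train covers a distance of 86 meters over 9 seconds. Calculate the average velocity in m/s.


Given: distance d = 86 m, time t = 9 s
Using v = d / t
v = 86 / 9
v = 86/9 m/s

86/9 m/s


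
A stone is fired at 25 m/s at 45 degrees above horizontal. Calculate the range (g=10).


Given: v0 = 25 m/s, theta = 45 deg, g = 10 m/s^2
sin(2*45) = sin(90) = 1
Using R = v0^2 * sin(2*theta) / g
R = 25^2 * 1 / 10
R = 625 / 10
R = 125/2 m

125/2 m


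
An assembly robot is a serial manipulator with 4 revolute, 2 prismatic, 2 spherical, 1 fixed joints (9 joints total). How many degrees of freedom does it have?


Given: serial robot with 4 revolute, 2 prismatic, 2 spherical, 1 fixed joints
DOF contribution per joint type: revolute=1, prismatic=1, spherical=3, fixed=0
DOF = 4*1 + 2*1 + 2*3 + 1*0
DOF = 12

12


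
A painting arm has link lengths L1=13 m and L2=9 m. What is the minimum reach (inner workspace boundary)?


Given: L1 = 13 m, L2 = 9 m
For a 2-link planar arm, min reach = |L1 - L2| (second link folded back)
Min reach = |13 - 9|
Min reach = 4 m

4 m


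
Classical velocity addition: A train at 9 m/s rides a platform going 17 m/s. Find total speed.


Given: object velocity = 9 m/s, platform velocity = 17 m/s (same direction)
Using classical velocity addition: v_total = v_object + v_platform
v_total = 9 + 17
v_total = 26 m/s

26 m/s


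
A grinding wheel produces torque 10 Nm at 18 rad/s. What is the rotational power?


Given: tau = 10 Nm, omega = 18 rad/s
Using P = tau * omega
P = 10 * 18
P = 180 W

180 W


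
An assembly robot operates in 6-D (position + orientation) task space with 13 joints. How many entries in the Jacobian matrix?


Given: task space dimension = 6, joints = 13
Jacobian is a 6 x 13 matrix
Total entries = rows * columns
Total = 6 * 13
Total = 78

78


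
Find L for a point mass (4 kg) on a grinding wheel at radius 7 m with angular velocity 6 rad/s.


Given: m = 4 kg, r = 7 m, omega = 6 rad/s
For a point mass: I = m*r^2
I = 4*7^2 = 4*49 = 196
L = I*omega = 196*6
L = 1176 kg*m^2/s

1176 kg*m^2/s


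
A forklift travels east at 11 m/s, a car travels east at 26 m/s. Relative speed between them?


Given: v_A = 11 m/s east, v_B = 26 m/s east
Both move in the same direction; relative speed = |v_A - v_B|
|11 - 26| = |-15|
= 15 m/s

15 m/s


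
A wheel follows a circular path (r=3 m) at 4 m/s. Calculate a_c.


Given: v = 4 m/s, r = 3 m
Using a_c = v^2 / r
a_c = 4^2 / 3
a_c = 16 / 3
a_c = 16/3 m/s^2

16/3 m/s^2


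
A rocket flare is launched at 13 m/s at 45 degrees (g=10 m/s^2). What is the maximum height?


Given: v0 = 13 m/s, theta = 45 deg, g = 10 m/s^2
sin^2(45) = 1/2
Using H = v0^2 * sin^2(theta) / (2*g)
H = 13^2 * 1/2 / (2*10)
H = 169 * 1/2 / 20
H = 169/2 / 20
H = 169/40 m

169/40 m


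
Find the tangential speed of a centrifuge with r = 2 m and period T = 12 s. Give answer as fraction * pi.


Given: radius r = 2 m, period T = 12 s
Using v = 2*pi*r / T
v = 2*pi*2 / 12
v = 4*pi / 12
v = 1/3*pi m/s

1/3*pi m/s


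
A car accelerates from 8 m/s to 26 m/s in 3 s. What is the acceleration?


Given: initial velocity v0 = 8 m/s, final velocity v = 26 m/s, time t = 3 s
Using a = (v - v0) / t
a = (26 - 8) / 3
a = 18 / 3
a = 6 m/s^2

6 m/s^2


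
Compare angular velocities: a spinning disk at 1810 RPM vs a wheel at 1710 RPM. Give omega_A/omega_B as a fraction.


Given: RPM_A = 1810, RPM_B = 1710
omega = 2*pi*RPM/60, so omega_A/omega_B = RPM_A / RPM_B
omega_A/omega_B = 1810 / 1710
omega_A/omega_B = 181/171

181/171


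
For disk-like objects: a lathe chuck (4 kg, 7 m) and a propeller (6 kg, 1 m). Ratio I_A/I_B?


Given: M1=4 kg, R1=7 m, M2=6 kg, R2=1 m
For a disk: I = (1/2)*M*R^2, so I_A/I_B = (M1*R1^2)/(M2*R2^2)
M1*R1^2 = 4*49 = 196
M2*R2^2 = 6*1 = 6
I_A/I_B = 196/6 = 98/3

98/3


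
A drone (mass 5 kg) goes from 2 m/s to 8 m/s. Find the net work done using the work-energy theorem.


Given: m = 5 kg, v0 = 2 m/s, v = 8 m/s
Using W = (1/2)*m*(v^2 - v0^2)
v^2 = 8^2 = 64
v0^2 = 2^2 = 4
v^2 - v0^2 = 64 - 4 = 60
W = (1/2)*5*60 = 150 J

150 J


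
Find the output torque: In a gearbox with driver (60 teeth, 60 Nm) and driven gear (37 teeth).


Given: N1 = 60, N2 = 37, T1 = 60 Nm
Using T2/T1 = N2/N1
T2 = T1 * N2 / N1
T2 = 60 * 37 / 60
T2 = 2220 / 60
T2 = 37 Nm

37 Nm
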